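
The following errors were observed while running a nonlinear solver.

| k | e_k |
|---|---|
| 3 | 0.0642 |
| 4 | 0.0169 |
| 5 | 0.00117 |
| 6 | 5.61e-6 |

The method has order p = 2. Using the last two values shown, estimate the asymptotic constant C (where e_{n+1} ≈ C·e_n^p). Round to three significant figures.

4.10

C ≈ e_6 / e_5^2
  = 5.61e-6 / (0.00117)^2
  = 5.61e-6 / 1.3689e-06 ≈ 4.0982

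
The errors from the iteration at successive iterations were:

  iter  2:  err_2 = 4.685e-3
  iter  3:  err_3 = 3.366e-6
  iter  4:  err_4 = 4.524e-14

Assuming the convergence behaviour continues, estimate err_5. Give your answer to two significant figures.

8.8e-34

First estimate the order: p ≈ ln(err_4/err_3) / ln(err_3/err_2) = ln(4.524e-14/3.366e-6)/ln(3.366e-6/4.685e-3) = ln(1.34403e-08)/ln(0.000718463) ≈ 2.5040.
Then err_5 ≈ err_4·(err_4/err_3)^p = 4.524e-14·(1.34403e-08)^2.5040 = 4.524e-14·1.94776e-20 ≈ 8.812e-34.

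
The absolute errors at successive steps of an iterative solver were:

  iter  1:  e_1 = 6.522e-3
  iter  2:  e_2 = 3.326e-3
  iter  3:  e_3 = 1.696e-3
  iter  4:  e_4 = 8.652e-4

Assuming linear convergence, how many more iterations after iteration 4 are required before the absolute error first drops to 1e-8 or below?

17

Rate ρ ≈ e_4/e_3 = 8.652e-4/1.696e-3 = 0.5101.
After j more steps, e_{4+j} ≈ 8.652e-4·ρ^j; need ρ^j ≤ 1e-8/8.652e-4 = 1.1558e-05.
j ≥ ln(1.1558e-05)/ln(0.5101) = -11.3681/-0.67315 = 16.888.
So 17 more iterations are needed.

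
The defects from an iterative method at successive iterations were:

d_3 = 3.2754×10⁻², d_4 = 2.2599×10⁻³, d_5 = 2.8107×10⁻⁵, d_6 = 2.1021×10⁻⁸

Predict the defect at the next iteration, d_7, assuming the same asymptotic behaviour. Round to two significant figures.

First estimate the order: p ≈ ln(d_6/d_5) / ln(d_5/d_4) = ln(2.1021×10⁻⁸/2.8107×10⁻⁵)/ln(2.8107×10⁻⁵/2.2599×10⁻³) = ln(0.000747892)/ln(0.0124373) ≈ 1.6408.
Then d_7 ≈ d_6·(d_6/d_5)^p = 2.1021×10⁻⁸·(0.000747892)^1.6408 = 2.1021×10⁻⁸·7.42326e-06 ≈ 1.56e-13.

1.6e-13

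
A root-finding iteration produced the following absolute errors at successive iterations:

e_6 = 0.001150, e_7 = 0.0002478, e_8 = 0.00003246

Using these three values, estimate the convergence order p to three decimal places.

1.324

p ≈ ln(e_8/e_7) / ln(e_7/e_6)
  = ln(0.00003246/0.0002478) / ln(0.0002478/0.001150)
  = ln(0.130993) / ln(0.215478)
  = -2.032611 / -1.534896 ≈ 1.324266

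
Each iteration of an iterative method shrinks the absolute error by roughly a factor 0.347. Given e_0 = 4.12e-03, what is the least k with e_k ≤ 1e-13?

24

After k steps, e_k ≈ 4.12e-03·0.347^k.
Need 0.347^k ≤ 1e-13/4.12e-03 = 2.42718e-11.
k ≥ ln(2.42718e-11)/ln(0.347) = -24.4417/-1.05843 = 23.092.
Smallest integer k = 24.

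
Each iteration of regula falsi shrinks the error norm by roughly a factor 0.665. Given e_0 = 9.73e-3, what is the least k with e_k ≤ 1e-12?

After k steps, e_k ≈ 9.73e-3·0.665^k.
Need 0.665^k ≤ 1e-12/9.73e-3 = 1.02775e-10.
k ≥ ln(1.02775e-10)/ln(0.665) = -22.9985/-0.40797 = 56.373.
Smallest integer k = 57.

57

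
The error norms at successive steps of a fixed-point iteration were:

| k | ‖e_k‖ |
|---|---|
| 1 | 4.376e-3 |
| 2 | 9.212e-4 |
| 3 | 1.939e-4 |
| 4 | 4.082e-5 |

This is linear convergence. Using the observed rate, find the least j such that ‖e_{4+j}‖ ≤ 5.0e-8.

Rate ρ ≈ ‖e_4‖/‖e_3‖ = 4.082e-5/1.939e-4 = 0.2105.
After j more steps, ‖e_{4+j}‖ ≈ 4.082e-5·ρ^j; need ρ^j ≤ 5.0e-8/4.082e-5 = 0.00122489.
j ≥ ln(0.00122489)/ln(0.2105) = -6.7049/-1.55827 = 4.303.
So 5 more iterations are needed.

5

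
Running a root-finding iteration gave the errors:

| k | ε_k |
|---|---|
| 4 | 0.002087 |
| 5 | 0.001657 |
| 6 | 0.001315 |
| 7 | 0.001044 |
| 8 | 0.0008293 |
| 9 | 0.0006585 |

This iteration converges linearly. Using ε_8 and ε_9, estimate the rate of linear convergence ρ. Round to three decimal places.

ρ ≈ ε_9/ε_8 = 0.0006585/0.0008293 = 0.79404

0.794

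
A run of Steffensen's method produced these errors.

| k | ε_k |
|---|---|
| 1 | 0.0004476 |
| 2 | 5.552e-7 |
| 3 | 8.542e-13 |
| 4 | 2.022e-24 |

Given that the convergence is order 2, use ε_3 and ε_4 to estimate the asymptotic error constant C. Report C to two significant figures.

2.8

C ≈ ε_4 / ε_3^2
  = 2.022e-24 / (8.542e-13)^2
  = 2.022e-24 / 7.29658e-25 ≈ 2.7712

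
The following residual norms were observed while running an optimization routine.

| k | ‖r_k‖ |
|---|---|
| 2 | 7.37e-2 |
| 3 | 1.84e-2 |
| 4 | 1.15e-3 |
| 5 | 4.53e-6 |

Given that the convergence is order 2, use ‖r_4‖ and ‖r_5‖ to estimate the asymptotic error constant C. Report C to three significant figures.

3.43

C ≈ ‖r_5‖ / ‖r_4‖^2
  = 4.53e-6 / (1.15e-3)^2
  = 4.53e-6 / 1.3225e-06 ≈ 3.4253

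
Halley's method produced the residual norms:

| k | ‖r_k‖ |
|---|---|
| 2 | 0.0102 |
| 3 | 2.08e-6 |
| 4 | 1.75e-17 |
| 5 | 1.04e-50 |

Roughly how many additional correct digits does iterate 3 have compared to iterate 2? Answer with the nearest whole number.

Digits gained ≈ log₁₀(‖r_2‖/‖r_3‖) = log₁₀(0.0102/2.08e-6) = log₁₀(4903.85) ≈ 3.691.

4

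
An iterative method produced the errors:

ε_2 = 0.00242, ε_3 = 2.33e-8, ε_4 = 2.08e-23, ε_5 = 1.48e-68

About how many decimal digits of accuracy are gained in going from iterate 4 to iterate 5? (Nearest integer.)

45

Digits gained ≈ log₁₀(ε_4/ε_5) = log₁₀(2.08e-23/1.48e-68) = log₁₀(1.40541e+45) ≈ 45.148.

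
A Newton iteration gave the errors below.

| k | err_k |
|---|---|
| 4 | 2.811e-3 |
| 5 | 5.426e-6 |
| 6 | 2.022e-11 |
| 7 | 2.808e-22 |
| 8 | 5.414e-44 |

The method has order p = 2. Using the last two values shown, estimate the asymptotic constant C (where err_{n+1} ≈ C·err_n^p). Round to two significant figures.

C ≈ err_8 / err_7^2
  = 5.414e-44 / (2.808e-22)^2
  = 5.414e-44 / 7.88486e-44 ≈ 0.68663

0.69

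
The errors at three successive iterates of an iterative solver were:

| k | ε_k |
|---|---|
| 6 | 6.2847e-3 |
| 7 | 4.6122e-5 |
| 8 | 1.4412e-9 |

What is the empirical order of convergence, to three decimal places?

2.111

p ≈ ln(ε_8/ε_7) / ln(ε_7/ε_6)
  = ln(1.4412e-9/4.6122e-5) / ln(4.6122e-5/6.2847e-3)
  = ln(3.12476e-05) / ln(0.00733878)
  = -10.373568 / -4.914583 ≈ 2.110773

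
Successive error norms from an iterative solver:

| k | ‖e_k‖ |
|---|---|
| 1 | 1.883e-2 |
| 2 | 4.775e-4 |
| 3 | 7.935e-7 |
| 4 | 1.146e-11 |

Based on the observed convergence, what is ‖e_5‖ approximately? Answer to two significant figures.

First estimate the order: p ≈ ln(‖e_4‖/‖e_3‖) / ln(‖e_3‖/‖e_2‖) = ln(1.146e-11/7.935e-7)/ln(7.935e-7/4.775e-4) = ln(1.44423e-05)/ln(0.00166178) ≈ 1.7415.
Then ‖e_5‖ ≈ ‖e_4‖·(‖e_4‖/‖e_3‖)^p = 1.146e-11·(1.44423e-05)^1.7415 = 1.146e-11·3.71969e-09 ≈ 4.263e-20.

4.3e-20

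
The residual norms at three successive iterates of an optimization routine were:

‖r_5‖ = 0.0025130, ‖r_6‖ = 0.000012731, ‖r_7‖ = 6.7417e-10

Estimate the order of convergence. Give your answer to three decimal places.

p ≈ ln(‖r_7‖/‖r_6‖) / ln(‖r_6‖/‖r_5‖)
  = ln(6.7417e-10/0.000012731) / ln(0.000012731/0.0025130)
  = ln(5.2955e-05) / ln(0.00506606)
  = -9.846068 / -5.285192 ≈ 1.862954

1.863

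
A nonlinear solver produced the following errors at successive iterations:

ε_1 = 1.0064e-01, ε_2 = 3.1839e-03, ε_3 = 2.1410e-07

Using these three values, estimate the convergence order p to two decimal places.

p ≈ ln(ε_3/ε_2) / ln(ε_2/ε_1)
  = ln(2.1410e-07/3.1839e-03) / ln(3.1839e-03/1.0064e-01)
  = ln(6.72446e-05) / ln(0.0316365)
  = -9.60717 / -3.45344 ≈ 2.78191

2.78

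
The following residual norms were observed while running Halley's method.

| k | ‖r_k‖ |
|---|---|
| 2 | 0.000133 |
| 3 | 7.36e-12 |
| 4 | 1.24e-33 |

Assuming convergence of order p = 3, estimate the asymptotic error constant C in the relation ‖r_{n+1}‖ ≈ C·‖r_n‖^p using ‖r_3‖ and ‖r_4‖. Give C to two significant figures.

C ≈ ‖r_4‖ / ‖r_3‖^3
  = 1.24e-33 / (7.36e-12)^3
  = 1.24e-33 / 3.98688e-34 ≈ 3.1102

3.1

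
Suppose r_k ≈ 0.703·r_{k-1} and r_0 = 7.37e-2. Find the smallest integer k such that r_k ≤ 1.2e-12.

After k steps, r_k ≈ 7.37e-2·0.703^k.
Need 0.703^k ≤ 1.2e-12/7.37e-2 = 1.62822e-11.
k ≥ ln(1.62822e-11)/ln(0.703) = -24.8409/-0.35240 = 70.491.
Smallest integer k = 71.

71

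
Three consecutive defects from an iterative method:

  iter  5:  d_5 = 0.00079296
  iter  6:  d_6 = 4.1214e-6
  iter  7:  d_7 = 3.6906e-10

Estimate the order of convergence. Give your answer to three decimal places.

p ≈ ln(d_7/d_6) / ln(d_6/d_5)
  = ln(3.6906e-10/4.1214e-6) / ln(4.1214e-6/0.00079296)
  = ln(8.95472e-05) / ln(0.00519749)
  = -9.320745 / -5.259579 ≈ 1.772147

1.772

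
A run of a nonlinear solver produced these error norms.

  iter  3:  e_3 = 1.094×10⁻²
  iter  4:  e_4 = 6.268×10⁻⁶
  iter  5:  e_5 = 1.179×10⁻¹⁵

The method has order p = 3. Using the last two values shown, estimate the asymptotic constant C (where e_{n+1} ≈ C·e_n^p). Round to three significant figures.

C ≈ e_5 / e_4^3
  = 1.179×10⁻¹⁵ / (6.268×10⁻⁶)^3
  = 1.179×10⁻¹⁵ / 2.46256e-16 ≈ 4.7877

4.79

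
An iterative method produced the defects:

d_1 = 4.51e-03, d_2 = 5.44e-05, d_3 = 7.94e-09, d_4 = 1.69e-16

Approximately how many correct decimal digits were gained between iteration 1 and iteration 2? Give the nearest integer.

2

Digits gained ≈ log₁₀(d_1/d_2) = log₁₀(4.51e-03/5.44e-05) = log₁₀(82.9044) ≈ 1.919.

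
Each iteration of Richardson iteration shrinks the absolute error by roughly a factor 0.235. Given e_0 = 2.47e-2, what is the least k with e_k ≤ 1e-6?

7

After k steps, e_k ≈ 2.47e-2·0.235^k.
Need 0.235^k ≤ 1e-6/2.47e-2 = 4.04858e-05.
k ≥ ln(4.04858e-05)/ln(0.235) = -10.1146/-1.44817 = 6.984.
Smallest integer k = 7.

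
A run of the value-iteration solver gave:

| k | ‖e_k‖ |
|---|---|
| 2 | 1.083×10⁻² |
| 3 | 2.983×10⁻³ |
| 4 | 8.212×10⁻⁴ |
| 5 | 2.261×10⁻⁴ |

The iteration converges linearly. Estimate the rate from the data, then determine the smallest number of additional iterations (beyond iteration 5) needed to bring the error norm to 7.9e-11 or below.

Rate ρ ≈ ‖e_5‖/‖e_4‖ = 2.261×10⁻⁴/8.212×10⁻⁴ = 0.2753.
After j more steps, ‖e_{5+j}‖ ≈ 2.261×10⁻⁴·ρ^j; need ρ^j ≤ 7.9e-11/2.261×10⁻⁴ = 3.49403e-07.
j ≥ ln(3.49403e-07)/ln(0.2753) = -14.8670/-1.28989 = 11.526.
So 12 more iterations are needed.

12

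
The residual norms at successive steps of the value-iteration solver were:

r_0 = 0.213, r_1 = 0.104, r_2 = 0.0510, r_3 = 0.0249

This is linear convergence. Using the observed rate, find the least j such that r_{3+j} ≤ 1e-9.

24

Rate ρ ≈ r_3/r_2 = 0.0249/0.0510 = 0.4882.
After j more steps, r_{3+j} ≈ 0.0249·ρ^j; need ρ^j ≤ 1e-9/0.0249 = 4.01606e-08.
j ≥ ln(4.01606e-08)/ln(0.4882) = -17.0304/-0.71703 = 23.751.
So 24 more iterations are needed.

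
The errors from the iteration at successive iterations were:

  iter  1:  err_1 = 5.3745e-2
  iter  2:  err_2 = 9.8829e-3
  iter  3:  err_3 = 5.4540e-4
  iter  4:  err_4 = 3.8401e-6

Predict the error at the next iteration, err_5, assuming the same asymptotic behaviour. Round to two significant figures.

8.0e-10

First estimate the order: p ≈ ln(err_4/err_3) / ln(err_3/err_2) = ln(3.8401e-6/5.4540e-4)/ln(5.4540e-4/9.8829e-3) = ln(0.00704089)/ln(0.0551862) ≈ 1.7107.
Then err_5 ≈ err_4·(err_4/err_3)^p = 3.8401e-6·(0.00704089)^1.7107 = 3.8401e-6·0.000207939 ≈ 7.985e-10.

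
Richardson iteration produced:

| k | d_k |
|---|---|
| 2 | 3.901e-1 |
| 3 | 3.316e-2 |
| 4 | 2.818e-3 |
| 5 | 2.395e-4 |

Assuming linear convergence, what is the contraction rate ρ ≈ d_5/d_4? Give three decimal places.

ρ ≈ d_5/d_4 = 2.395e-4/2.818e-3 = 0.08499

0.085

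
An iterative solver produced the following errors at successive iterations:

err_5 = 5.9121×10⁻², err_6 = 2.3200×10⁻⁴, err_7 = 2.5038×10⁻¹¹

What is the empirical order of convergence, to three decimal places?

p ≈ ln(err_7/err_6) / ln(err_6/err_5)
  = ln(2.5038×10⁻¹¹/2.3200×10⁻⁴) / ln(2.3200×10⁻⁴/5.9121×10⁻²)
  = ln(1.07922e-07) / ln(0.00392416)
  = -16.041857 / -5.540603 ≈ 2.895327

2.895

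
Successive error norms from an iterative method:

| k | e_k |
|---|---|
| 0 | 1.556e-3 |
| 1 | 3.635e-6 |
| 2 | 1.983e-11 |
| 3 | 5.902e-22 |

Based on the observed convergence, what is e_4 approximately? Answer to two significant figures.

5.2e-43

First estimate the order: p ≈ ln(e_3/e_2) / ln(e_2/e_1) = ln(5.902e-22/1.983e-11)/ln(1.983e-11/3.635e-6) = ln(2.9763e-11)/ln(5.4553e-06) ≈ 2.0000.
Then e_4 ≈ e_3·(e_3/e_2)^p = 5.902e-22·(2.9763e-11)^2.0000 = 5.902e-22·8.85836e-22 ≈ 5.228e-43.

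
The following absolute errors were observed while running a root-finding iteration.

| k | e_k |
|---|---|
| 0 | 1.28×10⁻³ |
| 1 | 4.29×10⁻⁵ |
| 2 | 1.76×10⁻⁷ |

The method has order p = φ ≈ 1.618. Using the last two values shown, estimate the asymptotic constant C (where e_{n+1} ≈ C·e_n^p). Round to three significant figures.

2.05

C ≈ e_2 / e_1^1.618
  = 1.76×10⁻⁷ / (4.29×10⁻⁵)^1.618
  = 1.76×10⁻⁷ / 8.57661e-08 ≈ 2.0521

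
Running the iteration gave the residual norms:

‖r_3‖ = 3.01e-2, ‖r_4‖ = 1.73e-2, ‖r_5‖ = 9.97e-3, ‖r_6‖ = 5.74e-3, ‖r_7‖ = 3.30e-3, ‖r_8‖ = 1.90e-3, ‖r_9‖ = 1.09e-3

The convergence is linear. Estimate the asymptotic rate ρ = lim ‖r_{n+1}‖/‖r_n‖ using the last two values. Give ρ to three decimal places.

0.574

ρ ≈ ‖r_9‖/‖r_8‖ = 1.09e-3/1.90e-3 = 0.57368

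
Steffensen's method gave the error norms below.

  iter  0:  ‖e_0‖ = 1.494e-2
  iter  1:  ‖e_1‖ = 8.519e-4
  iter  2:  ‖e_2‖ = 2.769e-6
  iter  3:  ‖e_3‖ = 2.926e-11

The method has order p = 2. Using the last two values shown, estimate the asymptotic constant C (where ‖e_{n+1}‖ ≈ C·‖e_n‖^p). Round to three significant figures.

3.82

C ≈ ‖e_3‖ / ‖e_2‖^2
  = 2.926e-11 / (2.769e-6)^2
  = 2.926e-11 / 7.66736e-12 ≈ 3.8162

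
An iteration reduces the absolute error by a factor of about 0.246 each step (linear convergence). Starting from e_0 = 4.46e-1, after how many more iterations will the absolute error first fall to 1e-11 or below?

After k steps, e_k ≈ 4.46e-1·0.246^k.
Need 0.246^k ≤ 1e-11/4.46e-1 = 2.24215e-11.
k ≥ ln(2.24215e-11)/ln(0.246) = -24.5210/-1.40242 = 17.485.
Smallest integer k = 18.

18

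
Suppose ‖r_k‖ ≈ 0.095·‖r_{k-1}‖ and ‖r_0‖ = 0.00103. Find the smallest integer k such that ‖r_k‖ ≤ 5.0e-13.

10

After k steps, ‖r_k‖ ≈ 0.00103·0.095^k.
Need 0.095^k ≤ 5.0e-13/0.00103 = 4.85437e-10.
k ≥ ln(4.85437e-10)/ln(0.095) = -21.4460/-2.35388 = 9.111.
Smallest integer k = 10.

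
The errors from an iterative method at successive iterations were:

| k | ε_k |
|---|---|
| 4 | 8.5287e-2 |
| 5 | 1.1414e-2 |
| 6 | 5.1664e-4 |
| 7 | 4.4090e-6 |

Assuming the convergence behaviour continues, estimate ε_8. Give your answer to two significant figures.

First estimate the order: p ≈ ln(ε_7/ε_6) / ln(ε_6/ε_5) = ln(4.4090e-6/5.1664e-4)/ln(5.1664e-4/1.1414e-2) = ln(0.00853399)/ln(0.0452637) ≈ 1.5390.
Then ε_8 ≈ ε_7·(ε_7/ε_6)^p = 4.4090e-6·(0.00853399)^1.5390 = 4.4090e-6·0.000654701 ≈ 2.887e-09.

2.9e-9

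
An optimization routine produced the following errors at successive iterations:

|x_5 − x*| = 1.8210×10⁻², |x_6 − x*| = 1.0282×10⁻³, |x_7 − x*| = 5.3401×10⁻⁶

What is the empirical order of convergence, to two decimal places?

p ≈ ln(|x_7 − x*|/|x_6 − x*|) / ln(|x_6 − x*|/|x_5 − x*|)
  = ln(5.3401×10⁻⁶/1.0282×10⁻³) / ln(1.0282×10⁻³/1.8210×10⁻²)
  = ln(0.00519364) / ln(0.0564635)
  = -5.26032 / -2.87416 ≈ 1.83021

1.83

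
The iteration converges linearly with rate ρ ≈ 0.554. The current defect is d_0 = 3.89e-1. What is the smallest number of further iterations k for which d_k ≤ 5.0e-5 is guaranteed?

After k steps, d_k ≈ 3.89e-1·0.554^k.
Need 0.554^k ≤ 5.0e-5/3.89e-1 = 0.000128535.
k ≥ ln(0.000128535)/ln(0.554) = -8.9593/-0.59059 = 15.170.
Smallest integer k = 16.

16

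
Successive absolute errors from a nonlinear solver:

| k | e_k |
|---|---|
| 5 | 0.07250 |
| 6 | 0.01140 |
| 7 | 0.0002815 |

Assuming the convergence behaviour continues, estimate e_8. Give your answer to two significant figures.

First estimate the order: p ≈ ln(e_7/e_6) / ln(e_6/e_5) = ln(0.0002815/0.01140)/ln(0.01140/0.07250) = ln(0.024693)/ln(0.157241) ≈ 2.0007.
Then e_8 ≈ e_7·(e_7/e_6)^p = 0.0002815·(0.024693)^2.0007 = 0.0002815·0.000608167 ≈ 1.712e-07.

1.7e-7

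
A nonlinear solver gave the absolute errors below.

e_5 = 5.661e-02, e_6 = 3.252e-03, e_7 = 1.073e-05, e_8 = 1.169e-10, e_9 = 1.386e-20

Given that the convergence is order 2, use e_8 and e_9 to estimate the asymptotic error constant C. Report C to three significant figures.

C ≈ e_9 / e_8^2
  = 1.386e-20 / (1.169e-10)^2
  = 1.386e-20 / 1.36656e-20 ≈ 1.0142

1.01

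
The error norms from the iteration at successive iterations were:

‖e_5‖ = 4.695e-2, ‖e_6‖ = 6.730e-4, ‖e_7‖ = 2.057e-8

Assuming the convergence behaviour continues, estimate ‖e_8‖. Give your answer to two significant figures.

1.8e-19

First estimate the order: p ≈ ln(‖e_7‖/‖e_6‖) / ln(‖e_6‖/‖e_5‖) = ln(2.057e-8/6.730e-4)/ln(6.730e-4/4.695e-2) = ln(3.05646e-05)/ln(0.0143344) ≈ 2.4489.
Then ‖e_8‖ ≈ ‖e_7‖·(‖e_7‖/‖e_6‖)^p = 2.057e-8·(3.05646e-05)^2.4489 = 2.057e-8·8.78521e-12 ≈ 1.807e-19.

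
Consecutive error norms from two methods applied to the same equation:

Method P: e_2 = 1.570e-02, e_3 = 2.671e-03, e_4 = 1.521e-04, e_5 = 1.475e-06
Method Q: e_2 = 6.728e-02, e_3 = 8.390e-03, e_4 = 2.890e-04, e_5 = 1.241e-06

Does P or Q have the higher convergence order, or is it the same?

Method P: p ≈ ln(1.475e-06/1.521e-04)/ln(1.521e-04/2.671e-03) ≈ 1.62.
Method Q: p ≈ ln(1.241e-06/2.890e-04)/ln(2.890e-04/8.390e-03) ≈ 1.62.
Both orders ≈ 1.6 — effectively the same.

same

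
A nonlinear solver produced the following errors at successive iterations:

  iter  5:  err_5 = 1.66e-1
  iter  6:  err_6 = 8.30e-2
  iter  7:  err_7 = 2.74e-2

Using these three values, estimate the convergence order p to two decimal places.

p ≈ ln(err_7/err_6) / ln(err_6/err_5)
  = ln(2.74e-2/8.30e-2) / ln(8.30e-2/1.66e-1)
  = ln(0.33012) / ln(0.5)
  = -1.10830 / -0.69315 ≈ 1.59893

1.60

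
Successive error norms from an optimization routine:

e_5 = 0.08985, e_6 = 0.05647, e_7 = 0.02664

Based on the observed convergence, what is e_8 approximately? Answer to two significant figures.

First estimate the order: p ≈ ln(e_7/e_6) / ln(e_6/e_5) = ln(0.02664/0.05647)/ln(0.05647/0.08985) = ln(0.471755)/ln(0.628492) ≈ 1.6177.
Then e_8 ≈ e_7·(e_7/e_6)^p = 0.02664·(0.471755)^1.6177 = 0.02664·0.2966 ≈ 0.007901.

7.9e-3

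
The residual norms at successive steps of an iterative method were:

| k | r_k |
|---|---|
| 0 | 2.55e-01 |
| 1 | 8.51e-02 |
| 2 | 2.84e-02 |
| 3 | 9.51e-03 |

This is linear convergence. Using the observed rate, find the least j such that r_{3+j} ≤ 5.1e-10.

Rate ρ ≈ r_3/r_2 = 9.51e-03/2.84e-02 = 0.3349.
After j more steps, r_{3+j} ≈ 9.51e-03·ρ^j; need ρ^j ≤ 5.1e-10/9.51e-03 = 5.36278e-08.
j ≥ ln(5.36278e-08)/ln(0.3349) = -16.7412/-1.09392 = 15.304.
So 16 more iterations are needed.

16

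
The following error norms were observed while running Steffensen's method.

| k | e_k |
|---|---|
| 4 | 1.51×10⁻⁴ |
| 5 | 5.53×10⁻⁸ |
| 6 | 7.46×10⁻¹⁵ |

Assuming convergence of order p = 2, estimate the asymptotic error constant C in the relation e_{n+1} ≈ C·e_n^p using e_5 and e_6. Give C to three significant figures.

C ≈ e_6 / e_5^2
  = 7.46×10⁻¹⁵ / (5.53×10⁻⁸)^2
  = 7.46×10⁻¹⁵ / 3.05809e-15 ≈ 2.4394

2.44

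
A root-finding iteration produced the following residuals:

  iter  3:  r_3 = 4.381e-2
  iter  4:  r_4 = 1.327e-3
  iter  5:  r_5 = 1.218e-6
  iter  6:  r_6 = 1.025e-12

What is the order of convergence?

2

Consecutive ratios: r_6/r_5 = 1.025e-12/1.218e-6 = 8.41544e-07, r_5/r_4 = 1.218e-6/1.327e-3 = 0.00091786.
p ≈ ln(8.41544e-07)/ln(0.00091786) = -13.9880/-6.9935 ≈ 2.00.
So the convergence is quadratic (order 2).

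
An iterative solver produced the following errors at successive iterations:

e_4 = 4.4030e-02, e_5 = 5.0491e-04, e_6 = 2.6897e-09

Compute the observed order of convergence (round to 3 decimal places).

2.718

p ≈ ln(e_6/e_5) / ln(e_5/e_4)
  = ln(2.6897e-09/5.0491e-04) / ln(5.0491e-04/4.4030e-02)
  = ln(5.32709e-06) / ln(0.0114674)
  = -12.142705 / -4.468247 ≈ 2.717555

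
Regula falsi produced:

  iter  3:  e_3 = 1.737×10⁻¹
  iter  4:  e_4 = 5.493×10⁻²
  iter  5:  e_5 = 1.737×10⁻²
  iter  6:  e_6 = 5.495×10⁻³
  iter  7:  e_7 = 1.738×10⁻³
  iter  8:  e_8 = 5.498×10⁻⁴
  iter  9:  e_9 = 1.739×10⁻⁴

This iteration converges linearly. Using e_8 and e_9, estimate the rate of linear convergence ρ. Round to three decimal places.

ρ ≈ e_9/e_8 = 1.739×10⁻⁴/5.498×10⁻⁴ = 0.31630

0.316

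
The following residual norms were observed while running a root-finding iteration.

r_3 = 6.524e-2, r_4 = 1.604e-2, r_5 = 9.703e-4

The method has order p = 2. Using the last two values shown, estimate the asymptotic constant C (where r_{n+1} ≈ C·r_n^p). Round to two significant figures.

C ≈ r_5 / r_4^2
  = 9.703e-4 / (1.604e-2)^2
  = 9.703e-4 / 0.000257282 ≈ 3.7714

3.8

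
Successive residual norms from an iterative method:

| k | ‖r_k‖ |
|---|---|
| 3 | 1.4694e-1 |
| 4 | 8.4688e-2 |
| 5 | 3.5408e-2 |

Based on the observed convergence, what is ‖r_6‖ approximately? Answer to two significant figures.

8.9e-3

First estimate the order: p ≈ ln(‖r_5‖/‖r_4‖) / ln(‖r_4‖/‖r_3‖) = ln(3.5408e-2/8.4688e-2)/ln(8.4688e-2/1.4694e-1) = ln(0.418099)/ln(0.576344) ≈ 1.5825.
Then ‖r_6‖ ≈ ‖r_5‖·(‖r_5‖/‖r_4‖)^p = 3.5408e-2·(0.418099)^1.5825 = 3.5408e-2·0.251579 ≈ 0.008908.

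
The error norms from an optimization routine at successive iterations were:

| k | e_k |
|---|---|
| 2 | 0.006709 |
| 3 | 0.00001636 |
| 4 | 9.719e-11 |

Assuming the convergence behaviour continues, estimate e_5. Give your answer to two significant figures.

First estimate the order: p ≈ ln(e_4/e_3) / ln(e_3/e_2) = ln(9.719e-11/0.00001636)/ln(0.00001636/0.006709) = ln(5.94071e-06)/ln(0.00243852) ≈ 2.0002.
Then e_5 ≈ e_4·(e_4/e_3)^p = 9.719e-11·(5.94071e-06)^2.0002 = 9.719e-11·3.52072e-11 ≈ 3.422e-21.

3.4e-21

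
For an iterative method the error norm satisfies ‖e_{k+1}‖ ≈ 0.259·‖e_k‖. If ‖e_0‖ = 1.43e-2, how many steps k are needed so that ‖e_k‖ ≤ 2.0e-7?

9

After k steps, ‖e_k‖ ≈ 1.43e-2·0.259^k.
Need 0.259^k ≤ 2.0e-7/1.43e-2 = 1.3986e-05.
k ≥ ln(1.3986e-05)/ln(0.259) = -11.1775/-1.35093 = 8.274.
Smallest integer k = 9.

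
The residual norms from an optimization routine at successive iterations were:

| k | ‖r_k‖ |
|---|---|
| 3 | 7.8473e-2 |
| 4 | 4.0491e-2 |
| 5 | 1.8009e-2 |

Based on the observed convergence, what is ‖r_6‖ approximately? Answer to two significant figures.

First estimate the order: p ≈ ln(‖r_5‖/‖r_4‖) / ln(‖r_4‖/‖r_3‖) = ln(1.8009e-2/4.0491e-2)/ln(4.0491e-2/7.8473e-2) = ln(0.444766)/ln(0.515986) ≈ 1.2245.
Then ‖r_6‖ ≈ ‖r_5‖·(‖r_5‖/‖r_4‖)^p = 1.8009e-2·(0.444766)^1.2245 = 1.8009e-2·0.370798 ≈ 0.006678.

6.7e-3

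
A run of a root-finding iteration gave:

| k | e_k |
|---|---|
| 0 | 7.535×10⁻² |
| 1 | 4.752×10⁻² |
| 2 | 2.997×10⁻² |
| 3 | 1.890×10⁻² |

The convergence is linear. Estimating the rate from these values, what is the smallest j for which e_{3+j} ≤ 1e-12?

52

Rate ρ ≈ e_3/e_2 = 1.890×10⁻²/2.997×10⁻² = 0.6306.
After j more steps, e_{3+j} ≈ 1.890×10⁻²·ρ^j; need ρ^j ≤ 1e-12/1.890×10⁻² = 5.29101e-11.
j ≥ ln(5.29101e-11)/ln(0.6306) = -23.6624/-0.46108 = 51.320.
So 52 more iterations are needed.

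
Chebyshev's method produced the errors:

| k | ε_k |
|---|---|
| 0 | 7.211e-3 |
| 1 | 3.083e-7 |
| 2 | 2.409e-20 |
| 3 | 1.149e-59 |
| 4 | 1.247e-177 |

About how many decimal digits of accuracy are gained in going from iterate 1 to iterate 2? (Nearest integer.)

13

Digits gained ≈ log₁₀(ε_1/ε_2) = log₁₀(3.083e-7/2.409e-20) = log₁₀(1.27978e+13) ≈ 13.107.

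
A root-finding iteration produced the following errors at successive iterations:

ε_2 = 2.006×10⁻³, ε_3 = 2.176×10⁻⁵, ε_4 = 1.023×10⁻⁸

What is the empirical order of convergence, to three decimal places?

p ≈ ln(ε_4/ε_3) / ln(ε_3/ε_2)
  = ln(1.023×10⁻⁸/2.176×10⁻⁵) / ln(2.176×10⁻⁵/2.006×10⁻³)
  = ln(0.000470129) / ln(0.0108475)
  = -7.662503 / -4.523821 ≈ 1.693812

1.694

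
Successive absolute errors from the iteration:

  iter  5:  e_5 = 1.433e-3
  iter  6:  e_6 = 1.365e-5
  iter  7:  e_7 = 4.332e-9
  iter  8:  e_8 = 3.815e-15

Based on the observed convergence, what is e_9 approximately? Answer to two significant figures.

1.3e-25

First estimate the order: p ≈ ln(e_8/e_7) / ln(e_7/e_6) = ln(3.815e-15/4.332e-9)/ln(4.332e-9/1.365e-5) = ln(8.80656e-07)/ln(0.000317363) ≈ 1.7308.
Then e_9 ≈ e_8·(e_8/e_7)^p = 3.815e-15·(8.80656e-07)^1.7308 = 3.815e-15·3.3088e-11 ≈ 1.262e-25.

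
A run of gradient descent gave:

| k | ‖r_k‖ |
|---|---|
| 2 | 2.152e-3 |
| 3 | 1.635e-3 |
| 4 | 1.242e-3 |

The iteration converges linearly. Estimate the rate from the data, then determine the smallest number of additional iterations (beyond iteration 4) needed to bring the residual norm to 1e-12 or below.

77

Rate ρ ≈ ‖r_4‖/‖r_3‖ = 1.242e-3/1.635e-3 = 0.7596.
After j more steps, ‖r_{4+j}‖ ≈ 1.242e-3·ρ^j; need ρ^j ≤ 1e-12/1.242e-3 = 8.05153e-10.
j ≥ ln(8.05153e-10)/ln(0.7596) = -20.9400/-0.27496 = 76.157.
So 77 more iterations are needed.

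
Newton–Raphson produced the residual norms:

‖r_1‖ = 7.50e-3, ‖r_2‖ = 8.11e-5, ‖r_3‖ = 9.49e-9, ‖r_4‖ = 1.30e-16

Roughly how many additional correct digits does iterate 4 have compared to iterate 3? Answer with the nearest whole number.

8

Digits gained ≈ log₁₀(‖r_3‖/‖r_4‖) = log₁₀(9.49e-9/1.30e-16) = log₁₀(7.3e+07) ≈ 7.863.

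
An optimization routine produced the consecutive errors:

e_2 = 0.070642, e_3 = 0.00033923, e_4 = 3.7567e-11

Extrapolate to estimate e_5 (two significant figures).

5.1e-32

First estimate the order: p ≈ ln(e_4/e_3) / ln(e_3/e_2) = ln(3.7567e-11/0.00033923)/ln(0.00033923/0.070642) = ln(1.10742e-07)/ln(0.0048021) ≈ 3.0000.
Then e_5 ≈ e_4·(e_4/e_3)^p = 3.7567e-11·(1.10742e-07)^3.0000 = 3.7567e-11·1.35812e-21 ≈ 5.102e-32.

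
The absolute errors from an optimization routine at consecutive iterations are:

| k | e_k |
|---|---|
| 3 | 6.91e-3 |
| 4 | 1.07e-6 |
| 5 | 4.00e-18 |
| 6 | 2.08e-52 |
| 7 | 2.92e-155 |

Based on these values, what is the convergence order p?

3

Consecutive ratios: e_7/e_6 = 2.92e-155/2.08e-52 = 1.40385e-103, e_6/e_5 = 2.08e-52/4.00e-18 = 5.2e-35.
p ≈ ln(1.40385e-103)/ln(5.2e-35) = -236.8270/-78.9418 ≈ 3.00.
So the convergence is cubic (order 3).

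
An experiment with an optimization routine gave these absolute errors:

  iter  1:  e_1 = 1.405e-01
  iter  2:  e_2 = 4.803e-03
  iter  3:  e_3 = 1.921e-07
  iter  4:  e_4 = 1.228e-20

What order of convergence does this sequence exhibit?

3

Consecutive ratios: e_4/e_3 = 1.228e-20/1.921e-07 = 6.3925e-14, e_3/e_2 = 1.921e-07/4.803e-03 = 3.99958e-05.
p ≈ ln(6.3925e-14)/ln(3.99958e-05) = -30.3811/-10.1267 ≈ 3.00.
So the convergence is cubic (order 3).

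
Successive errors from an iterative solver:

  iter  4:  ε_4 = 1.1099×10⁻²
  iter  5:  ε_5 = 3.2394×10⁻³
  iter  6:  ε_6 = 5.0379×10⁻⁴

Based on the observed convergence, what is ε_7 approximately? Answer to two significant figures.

3.0e-5

First estimate the order: p ≈ ln(ε_6/ε_5) / ln(ε_5/ε_4) = ln(5.0379×10⁻⁴/3.2394×10⁻³)/ln(3.2394×10⁻³/1.1099×10⁻²) = ln(0.15552)/ln(0.291864) ≈ 1.5112.
Then ε_7 ≈ ε_6·(ε_6/ε_5)^p = 5.0379×10⁻⁴·(0.15552)^1.5112 = 5.0379×10⁻⁴·0.0600658 ≈ 3.026e-05.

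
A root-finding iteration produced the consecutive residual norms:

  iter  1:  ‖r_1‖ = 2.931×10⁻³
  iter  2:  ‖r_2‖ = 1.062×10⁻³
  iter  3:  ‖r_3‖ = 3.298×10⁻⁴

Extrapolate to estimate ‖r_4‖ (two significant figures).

First estimate the order: p ≈ ln(‖r_3‖/‖r_2‖) / ln(‖r_2‖/‖r_1‖) = ln(3.298×10⁻⁴/1.062×10⁻³)/ln(1.062×10⁻³/2.931×10⁻³) = ln(0.310546)/ln(0.362334) ≈ 1.1519.
Then ‖r_4‖ ≈ ‖r_3‖·(‖r_3‖/‖r_2‖)^p = 3.298×10⁻⁴·(0.310546)^1.1519 = 3.298×10⁻⁴·0.260004 ≈ 8.575e-05.

8.6e-5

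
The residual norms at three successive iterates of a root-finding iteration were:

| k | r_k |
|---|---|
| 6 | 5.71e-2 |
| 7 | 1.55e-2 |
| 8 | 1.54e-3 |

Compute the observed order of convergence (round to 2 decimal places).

p ≈ ln(r_8/r_7) / ln(r_7/r_6)
  = ln(1.54e-3/1.55e-2) / ln(1.55e-2/5.71e-2)
  = ln(0.0993548) / ln(0.271454)
  = -2.30906 / -1.30396 ≈ 1.77081

1.77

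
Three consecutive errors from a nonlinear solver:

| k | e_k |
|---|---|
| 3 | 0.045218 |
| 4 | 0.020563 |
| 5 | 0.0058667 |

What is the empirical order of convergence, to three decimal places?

p ≈ ln(e_5/e_4) / ln(e_4/e_3)
  = ln(0.0058667/0.020563) / ln(0.020563/0.045218)
  = ln(0.285304) / ln(0.454753)
  = -1.254200 / -0.788001 ≈ 1.591622

1.592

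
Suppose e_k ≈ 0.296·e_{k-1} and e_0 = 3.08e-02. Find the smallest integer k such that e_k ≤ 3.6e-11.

17

After k steps, e_k ≈ 3.08e-02·0.296^k.
Need 0.296^k ≤ 3.6e-11/3.08e-02 = 1.16883e-09.
k ≥ ln(1.16883e-09)/ln(0.296) = -20.5673/-1.21740 = 16.894.
Smallest integer k = 17.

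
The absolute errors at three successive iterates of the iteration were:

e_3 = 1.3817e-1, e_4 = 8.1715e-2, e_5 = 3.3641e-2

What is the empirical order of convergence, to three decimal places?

p ≈ ln(e_5/e_4) / ln(e_4/e_3)
  = ln(3.3641e-2/8.1715e-2) / ln(8.1715e-2/1.3817e-1)
  = ln(0.411687) / ln(0.591409)
  = -0.887492 / -0.525247 ≈ 1.689666

1.690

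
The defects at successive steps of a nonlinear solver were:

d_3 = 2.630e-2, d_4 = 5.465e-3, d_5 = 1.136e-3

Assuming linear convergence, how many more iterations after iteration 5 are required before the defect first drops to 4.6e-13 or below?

Rate ρ ≈ d_5/d_4 = 1.136e-3/5.465e-3 = 0.2079.
After j more steps, d_{5+j} ≈ 1.136e-3·ρ^j; need ρ^j ≤ 4.6e-13/1.136e-3 = 4.0493e-10.
j ≥ ln(4.0493e-10)/ln(0.2079) = -21.6273/-1.57070 = 13.769.
So 14 more iterations are needed.

14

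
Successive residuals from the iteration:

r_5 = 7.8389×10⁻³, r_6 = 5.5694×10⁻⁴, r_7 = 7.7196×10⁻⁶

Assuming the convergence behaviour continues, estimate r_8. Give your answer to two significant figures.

7.6e-9

First estimate the order: p ≈ ln(r_7/r_6) / ln(r_6/r_5) = ln(7.7196×10⁻⁶/5.5694×10⁻⁴)/ln(5.5694×10⁻⁴/7.8389×10⁻³) = ln(0.0138607)/ln(0.0710482) ≈ 1.6180.
Then r_8 ≈ r_7·(r_7/r_6)^p = 7.7196×10⁻⁶·(0.0138607)^1.6180 = 7.7196×10⁻⁶·0.000984937 ≈ 7.603e-09.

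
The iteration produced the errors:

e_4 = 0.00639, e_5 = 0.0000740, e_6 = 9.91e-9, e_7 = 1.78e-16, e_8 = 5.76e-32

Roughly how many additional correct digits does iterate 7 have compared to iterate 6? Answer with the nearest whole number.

Digits gained ≈ log₁₀(e_6/e_7) = log₁₀(9.91e-9/1.78e-16) = log₁₀(5.56742e+07) ≈ 7.746.

8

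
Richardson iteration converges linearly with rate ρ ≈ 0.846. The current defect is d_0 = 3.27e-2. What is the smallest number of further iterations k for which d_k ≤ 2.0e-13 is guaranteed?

After k steps, d_k ≈ 3.27e-2·0.846^k.
Need 0.846^k ≤ 2.0e-13/3.27e-2 = 6.11621e-12.
k ≥ ln(6.11621e-12)/ln(0.846) = -25.8201/-0.16724 = 154.390.
Smallest integer k = 155.

155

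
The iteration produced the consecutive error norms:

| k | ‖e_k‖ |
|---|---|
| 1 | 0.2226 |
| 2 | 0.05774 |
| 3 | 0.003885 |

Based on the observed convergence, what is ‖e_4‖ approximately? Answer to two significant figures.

First estimate the order: p ≈ ln(‖e_3‖/‖e_2‖) / ln(‖e_2‖/‖e_1‖) = ln(0.003885/0.05774)/ln(0.05774/0.2226) = ln(0.0672844)/ln(0.259389) ≈ 2.0000.
Then ‖e_4‖ ≈ ‖e_3‖·(‖e_3‖/‖e_2‖)^p = 0.003885·(0.0672844)^2.0000 = 0.003885·0.00452719 ≈ 1.759e-05.

1.8e-5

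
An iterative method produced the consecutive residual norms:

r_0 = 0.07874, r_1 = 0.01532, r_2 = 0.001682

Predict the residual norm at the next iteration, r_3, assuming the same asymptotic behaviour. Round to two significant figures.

First estimate the order: p ≈ ln(r_2/r_1) / ln(r_1/r_0) = ln(0.001682/0.01532)/ln(0.01532/0.07874) = ln(0.109791)/ln(0.194564) ≈ 1.3495.
Then r_3 ≈ r_2·(r_2/r_1)^p = 0.001682·(0.109791)^1.3495 = 0.001682·0.0507277 ≈ 8.532e-05.

8.5e-5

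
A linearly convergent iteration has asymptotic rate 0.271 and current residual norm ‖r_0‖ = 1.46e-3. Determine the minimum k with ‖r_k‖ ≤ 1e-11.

15

After k steps, ‖r_k‖ ≈ 1.46e-3·0.271^k.
Need 0.271^k ≤ 1e-11/1.46e-3 = 6.84932e-09.
k ≥ ln(6.84932e-09)/ln(0.271) = -18.7991/-1.30564 = 14.398.
Smallest integer k = 15.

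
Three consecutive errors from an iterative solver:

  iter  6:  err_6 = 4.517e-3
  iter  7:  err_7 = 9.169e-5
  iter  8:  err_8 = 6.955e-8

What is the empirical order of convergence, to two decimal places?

1.84

p ≈ ln(err_8/err_7) / ln(err_7/err_6)
  = ln(6.955e-8/9.169e-5) / ln(9.169e-5/4.517e-3)
  = ln(0.000758534) / ln(0.0202989)
  = -7.18412 / -3.89719 ≈ 1.84341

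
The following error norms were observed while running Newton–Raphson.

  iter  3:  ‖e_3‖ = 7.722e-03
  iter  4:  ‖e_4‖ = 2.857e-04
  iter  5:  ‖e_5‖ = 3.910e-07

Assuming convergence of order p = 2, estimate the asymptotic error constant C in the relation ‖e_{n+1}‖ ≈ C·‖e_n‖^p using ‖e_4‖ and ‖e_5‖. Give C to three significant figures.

C ≈ ‖e_5‖ / ‖e_4‖^2
  = 3.910e-07 / (2.857e-04)^2
  = 3.910e-07 / 8.16245e-08 ≈ 4.7902

4.79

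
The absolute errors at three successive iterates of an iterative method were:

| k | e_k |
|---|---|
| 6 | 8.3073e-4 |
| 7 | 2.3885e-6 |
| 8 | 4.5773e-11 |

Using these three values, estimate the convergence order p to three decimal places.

1.856

p ≈ ln(e_8/e_7) / ln(e_7/e_6)
  = ln(4.5773e-11/2.3885e-6) / ln(2.3885e-6/8.3073e-4)
  = ln(1.91639e-05) / ln(0.00287518)
  = -10.862482 / -5.851640 ≈ 1.856314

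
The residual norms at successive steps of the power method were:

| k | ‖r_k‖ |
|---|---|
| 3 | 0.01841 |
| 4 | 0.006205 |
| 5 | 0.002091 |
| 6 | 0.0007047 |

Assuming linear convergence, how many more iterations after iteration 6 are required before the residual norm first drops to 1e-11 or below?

17

Rate ρ ≈ ‖r_6‖/‖r_5‖ = 0.0007047/0.002091 = 0.3370.
After j more steps, ‖r_{6+j}‖ ≈ 0.0007047·ρ^j; need ρ^j ≤ 1e-11/0.0007047 = 1.41904e-08.
j ≥ ln(1.41904e-08)/ln(0.3370) = -18.0707/-1.08767 = 16.614.
So 17 more iterations are needed.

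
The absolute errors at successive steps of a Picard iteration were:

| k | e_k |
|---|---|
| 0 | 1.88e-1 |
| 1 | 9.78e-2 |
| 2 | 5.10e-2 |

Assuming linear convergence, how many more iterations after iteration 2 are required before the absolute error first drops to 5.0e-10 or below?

29

Rate ρ ≈ e_2/e_1 = 5.10e-2/9.78e-2 = 0.5215.
After j more steps, e_{2+j} ≈ 5.10e-2·ρ^j; need ρ^j ≤ 5.0e-10/5.10e-2 = 9.80392e-09.
j ≥ ln(9.80392e-09)/ln(0.5215) = -18.4405/-0.65105 = 28.324.
So 29 more iterations are needed.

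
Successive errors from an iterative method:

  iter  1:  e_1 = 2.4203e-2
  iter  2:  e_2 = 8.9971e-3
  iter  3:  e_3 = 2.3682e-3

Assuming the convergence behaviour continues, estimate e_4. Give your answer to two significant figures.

First estimate the order: p ≈ ln(e_3/e_2) / ln(e_2/e_1) = ln(2.3682e-3/8.9971e-3)/ln(8.9971e-3/2.4203e-2) = ln(0.263218)/ln(0.371735) ≈ 1.3488.
Then e_4 ≈ e_3·(e_3/e_2)^p = 2.3682e-3·(0.263218)^1.3488 = 2.3682e-3·0.165242 ≈ 0.0003913.

3.9e-4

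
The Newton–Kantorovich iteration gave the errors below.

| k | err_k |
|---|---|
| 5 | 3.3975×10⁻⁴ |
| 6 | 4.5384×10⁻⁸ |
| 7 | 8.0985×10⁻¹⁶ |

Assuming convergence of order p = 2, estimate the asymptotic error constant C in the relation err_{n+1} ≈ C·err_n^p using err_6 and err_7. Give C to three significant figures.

0.393

C ≈ err_7 / err_6^2
  = 8.0985×10⁻¹⁶ / (4.5384×10⁻⁸)^2
  = 8.0985×10⁻¹⁶ / 2.05971e-15 ≈ 0.39319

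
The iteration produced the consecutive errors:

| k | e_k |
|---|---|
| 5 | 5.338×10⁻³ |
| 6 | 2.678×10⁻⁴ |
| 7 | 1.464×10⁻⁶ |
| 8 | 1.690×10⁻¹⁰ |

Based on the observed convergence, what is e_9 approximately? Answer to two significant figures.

First estimate the order: p ≈ ln(e_8/e_7) / ln(e_7/e_6) = ln(1.690×10⁻¹⁰/1.464×10⁻⁶)/ln(1.464×10⁻⁶/2.678×10⁻⁴) = ln(0.000115437)/ln(0.00546677) ≈ 1.7406.
Then e_9 ≈ e_8·(e_8/e_7)^p = 1.690×10⁻¹⁰·(0.000115437)^1.7406 = 1.690×10⁻¹⁰·1.39997e-07 ≈ 2.366e-17.

2.4e-17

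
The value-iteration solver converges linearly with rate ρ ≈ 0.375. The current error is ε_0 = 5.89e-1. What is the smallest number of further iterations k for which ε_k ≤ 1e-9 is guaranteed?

21

After k steps, ε_k ≈ 5.89e-1·0.375^k.
Need 0.375^k ≤ 1e-9/5.89e-1 = 1.69779e-09.
k ≥ ln(1.69779e-09)/ln(0.375) = -20.1939/-0.98083 = 20.589.
Smallest integer k = 21.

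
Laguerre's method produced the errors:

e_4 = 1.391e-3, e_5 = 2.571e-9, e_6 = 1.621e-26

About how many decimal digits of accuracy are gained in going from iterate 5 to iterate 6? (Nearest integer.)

Digits gained ≈ log₁₀(e_5/e_6) = log₁₀(2.571e-9/1.621e-26) = log₁₀(1.58606e+17) ≈ 17.200.

17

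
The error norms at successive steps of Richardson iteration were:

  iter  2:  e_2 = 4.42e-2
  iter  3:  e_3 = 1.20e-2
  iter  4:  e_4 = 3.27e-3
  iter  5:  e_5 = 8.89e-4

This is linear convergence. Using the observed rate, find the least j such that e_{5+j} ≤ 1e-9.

11

Rate ρ ≈ e_5/e_4 = 8.89e-4/3.27e-3 = 0.2719.
After j more steps, e_{5+j} ≈ 8.89e-4·ρ^j; need ρ^j ≤ 1e-9/8.89e-4 = 1.12486e-06.
j ≥ ln(1.12486e-06)/ln(0.2719) = -13.6979/-1.30232 = 10.518.
So 11 more iterations are needed.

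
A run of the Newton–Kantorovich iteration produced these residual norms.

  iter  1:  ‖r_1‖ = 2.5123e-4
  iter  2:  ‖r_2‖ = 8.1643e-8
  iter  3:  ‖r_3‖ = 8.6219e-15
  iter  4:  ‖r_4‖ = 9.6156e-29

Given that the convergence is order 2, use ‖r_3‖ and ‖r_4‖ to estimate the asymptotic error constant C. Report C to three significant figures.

1.29

C ≈ ‖r_4‖ / ‖r_3‖^2
  = 9.6156e-29 / (8.6219e-15)^2
  = 9.6156e-29 / 7.43372e-29 ≈ 1.2935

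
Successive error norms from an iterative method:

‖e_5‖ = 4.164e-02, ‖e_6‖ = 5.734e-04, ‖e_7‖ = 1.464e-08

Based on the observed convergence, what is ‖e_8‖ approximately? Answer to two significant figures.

First estimate the order: p ≈ ln(‖e_7‖/‖e_6‖) / ln(‖e_6‖/‖e_5‖) = ln(1.464e-08/5.734e-04)/ln(5.734e-04/4.164e-02) = ln(2.55319e-05)/ln(0.0137704) ≈ 2.4679.
Then ‖e_8‖ ≈ ‖e_7‖·(‖e_7‖/‖e_6‖)^p = 1.464e-08·(2.55319e-05)^2.4679 = 1.464e-08·4.62531e-12 ≈ 6.771e-20.

6.8e-20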